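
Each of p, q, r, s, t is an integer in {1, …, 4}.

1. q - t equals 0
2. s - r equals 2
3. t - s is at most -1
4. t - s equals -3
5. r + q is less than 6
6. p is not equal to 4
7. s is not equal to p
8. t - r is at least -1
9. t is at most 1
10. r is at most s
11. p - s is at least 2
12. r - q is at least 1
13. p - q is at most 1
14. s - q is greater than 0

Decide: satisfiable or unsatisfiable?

Unsatisfiable

Constraints 3, 8, 11, 12, and 13 give p − s ≥ 2, s − t ≥ 1, t − r ≥ -1, r − q ≥ 1, q − p ≥ -1.
Adding all 5 inequalities: the left sides telescope to 0, and the right sides sum to 2 + 1 + (-1) + 1 + (-1) = 2. So 0 ≥ 2, which is false.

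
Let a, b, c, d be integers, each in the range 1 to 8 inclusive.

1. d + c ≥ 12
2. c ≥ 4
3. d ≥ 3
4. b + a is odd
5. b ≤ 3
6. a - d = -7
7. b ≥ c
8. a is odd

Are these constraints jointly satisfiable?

From constraints 2 and 7: b ≥ c and c ≥ 4, so b ≥ 4. From constraint 5: b ≤ 3. But 3 < 4, so no value of b works.

Unsatisfiable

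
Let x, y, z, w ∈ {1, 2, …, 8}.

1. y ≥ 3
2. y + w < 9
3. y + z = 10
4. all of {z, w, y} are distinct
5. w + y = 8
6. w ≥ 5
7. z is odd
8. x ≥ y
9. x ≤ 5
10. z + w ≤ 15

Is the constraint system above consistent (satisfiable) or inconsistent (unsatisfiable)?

Satisfiable

Setting (x, y, z, w) = (3, 3, 7, 5) satisfies everything: constraint 2: y + w = 8; constraint 3: y + z = 10, and the others follow.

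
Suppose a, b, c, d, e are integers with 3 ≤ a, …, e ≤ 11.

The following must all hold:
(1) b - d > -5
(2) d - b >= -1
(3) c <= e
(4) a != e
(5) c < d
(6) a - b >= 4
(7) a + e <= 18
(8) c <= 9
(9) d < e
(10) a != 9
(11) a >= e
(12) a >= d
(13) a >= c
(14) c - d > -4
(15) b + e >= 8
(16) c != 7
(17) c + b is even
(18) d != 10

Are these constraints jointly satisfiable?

Satisfiable

Take a = 8, b = 4, c = 4, d = 6, e = 7. Then constraint 1: b - d = -2; constraint 2: d - b = 2, and every other listed constraint is also met.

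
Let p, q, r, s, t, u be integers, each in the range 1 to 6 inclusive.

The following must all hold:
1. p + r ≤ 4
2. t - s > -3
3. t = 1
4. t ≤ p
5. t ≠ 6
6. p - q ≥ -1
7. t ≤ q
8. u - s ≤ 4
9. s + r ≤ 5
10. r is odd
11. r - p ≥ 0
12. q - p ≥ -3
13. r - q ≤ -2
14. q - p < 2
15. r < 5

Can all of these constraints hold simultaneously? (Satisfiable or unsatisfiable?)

Constraints 6, 11, and 13 give q − r ≥ 2, r − p ≥ 0, p − q ≥ -1.
Adding all 3 inequalities: the left sides telescope to 0, and the right sides sum to 2 + 0 + (-1) = 1. So 0 ≥ 1, which is false.

Unsatisfiable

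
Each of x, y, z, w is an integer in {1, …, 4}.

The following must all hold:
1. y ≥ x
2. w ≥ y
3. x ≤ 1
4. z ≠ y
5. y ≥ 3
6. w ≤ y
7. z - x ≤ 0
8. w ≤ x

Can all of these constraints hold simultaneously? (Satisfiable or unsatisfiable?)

From constraints 2 and 5: w ≥ y and y ≥ 3, so w ≥ 3. From constraints 3 and 8: w ≤ x and x ≤ 1, so w ≤ 1. But 1 < 3, so no value of w works.

Unsatisfiable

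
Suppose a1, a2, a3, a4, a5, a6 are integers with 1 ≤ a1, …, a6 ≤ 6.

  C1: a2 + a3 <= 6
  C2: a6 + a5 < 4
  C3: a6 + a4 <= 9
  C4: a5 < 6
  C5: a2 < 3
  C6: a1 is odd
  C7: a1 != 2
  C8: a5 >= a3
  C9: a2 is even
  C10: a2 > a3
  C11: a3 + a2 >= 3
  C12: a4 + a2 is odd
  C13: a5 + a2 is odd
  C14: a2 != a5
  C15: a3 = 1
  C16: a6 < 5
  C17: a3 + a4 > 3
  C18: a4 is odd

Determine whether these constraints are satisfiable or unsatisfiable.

Satisfiable

Setting (a1, a2, a3, a4, a5, a6) = (1, 2, 1, 5, 1, 1) satisfies everything: constraint 1: a2 + a3 = 3; constraint 2: a6 + a5 = 2, and the others follow.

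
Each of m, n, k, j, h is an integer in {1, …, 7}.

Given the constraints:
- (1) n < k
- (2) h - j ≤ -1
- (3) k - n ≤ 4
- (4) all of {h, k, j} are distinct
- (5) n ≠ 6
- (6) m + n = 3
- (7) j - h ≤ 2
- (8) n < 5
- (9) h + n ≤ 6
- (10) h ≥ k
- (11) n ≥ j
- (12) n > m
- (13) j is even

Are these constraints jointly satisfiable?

Constraints 1, 2, 10, and 11 give j ≤ n, n < k, k ≤ h, h < j. Chaining: j ≤ n < k ≤ h < j, which forces j < j — impossible.

Unsatisfiable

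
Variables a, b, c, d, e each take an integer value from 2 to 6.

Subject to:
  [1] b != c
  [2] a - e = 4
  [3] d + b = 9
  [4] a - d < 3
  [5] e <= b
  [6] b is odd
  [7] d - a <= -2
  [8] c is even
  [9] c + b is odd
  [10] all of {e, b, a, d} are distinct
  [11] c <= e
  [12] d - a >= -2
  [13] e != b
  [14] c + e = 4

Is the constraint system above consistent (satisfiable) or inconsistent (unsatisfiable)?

Take a = 6, b = 5, c = 2, d = 4, e = 2. Then constraint 2: a - e = 4; constraint 3: d + b = 9, and every other listed constraint is also met.

Satisfiable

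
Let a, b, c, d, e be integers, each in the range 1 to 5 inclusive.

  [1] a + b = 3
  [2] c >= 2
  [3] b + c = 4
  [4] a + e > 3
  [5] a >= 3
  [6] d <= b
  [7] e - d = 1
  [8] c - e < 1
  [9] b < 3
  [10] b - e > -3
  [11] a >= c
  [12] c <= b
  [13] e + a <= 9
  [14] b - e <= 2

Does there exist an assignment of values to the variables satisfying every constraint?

From constraint 5: a ≥ 3. From constraints 2 and 12: b ≥ c ≥ 2. Hence a + b ≥ 5. But constraint 1 requires a + b = 3, and 3 < 5. Contradiction.

Unsatisfiable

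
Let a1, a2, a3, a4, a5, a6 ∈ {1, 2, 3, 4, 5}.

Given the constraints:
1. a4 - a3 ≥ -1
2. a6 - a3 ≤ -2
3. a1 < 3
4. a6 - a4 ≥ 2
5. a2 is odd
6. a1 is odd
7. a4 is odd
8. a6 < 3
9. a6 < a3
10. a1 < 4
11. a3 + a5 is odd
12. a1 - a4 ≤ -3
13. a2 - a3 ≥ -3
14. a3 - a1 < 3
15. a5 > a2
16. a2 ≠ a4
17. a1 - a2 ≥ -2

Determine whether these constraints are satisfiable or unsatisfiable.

Constraints 2, 4, 12, 13, and 17 give a2 − a3 ≥ -3, a3 − a6 ≥ 2, a6 − a4 ≥ 2, a4 − a1 ≥ 3, a1 − a2 ≥ -2.
Adding all 5 inequalities: the left sides telescope to 0, and the right sides sum to (-3) + 2 + 2 + 3 + (-2) = 2. So 0 ≥ 2, which is false.

Unsatisfiable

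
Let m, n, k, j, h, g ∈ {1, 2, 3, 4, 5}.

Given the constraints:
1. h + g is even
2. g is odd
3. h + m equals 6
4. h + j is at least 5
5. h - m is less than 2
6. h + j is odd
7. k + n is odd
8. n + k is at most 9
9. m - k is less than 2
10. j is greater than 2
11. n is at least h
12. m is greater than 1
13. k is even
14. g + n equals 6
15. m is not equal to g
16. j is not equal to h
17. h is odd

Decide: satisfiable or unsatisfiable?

Try m = 3, n = 5, k = 2, j = 4, h = 3, g = 1.
Check constraint 3: h + m = 6; constraint 4: h + j = 7; constraint 5: h - m = 0. The remaining constraints are straightforward to verify.

Satisfiable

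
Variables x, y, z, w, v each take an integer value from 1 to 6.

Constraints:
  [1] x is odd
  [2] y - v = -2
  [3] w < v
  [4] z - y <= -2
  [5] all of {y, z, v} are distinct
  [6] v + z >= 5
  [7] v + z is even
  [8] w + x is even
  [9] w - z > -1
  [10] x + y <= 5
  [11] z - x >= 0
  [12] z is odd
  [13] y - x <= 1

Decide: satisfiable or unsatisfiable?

Unsatisfiable

Constraints 4, 11, and 13 give z − x ≥ 0, x − y ≥ -1, y − z ≥ 2.
Adding all 3 inequalities: the left sides telescope to 0, and the right sides sum to 0 + (-1) + 2 = 1. So 0 ≥ 1, which is false.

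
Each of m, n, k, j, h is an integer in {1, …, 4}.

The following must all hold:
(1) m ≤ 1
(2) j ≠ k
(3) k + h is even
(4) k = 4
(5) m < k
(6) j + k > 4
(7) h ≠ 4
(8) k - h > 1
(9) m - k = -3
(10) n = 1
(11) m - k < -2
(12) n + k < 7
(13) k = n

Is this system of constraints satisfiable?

Constraint 4 fixes k = 4 and constraint 10 fixes n = 1, but constraint 13 requires k = n. Since 4 ≠ 1, contradiction.

Unsatisfiable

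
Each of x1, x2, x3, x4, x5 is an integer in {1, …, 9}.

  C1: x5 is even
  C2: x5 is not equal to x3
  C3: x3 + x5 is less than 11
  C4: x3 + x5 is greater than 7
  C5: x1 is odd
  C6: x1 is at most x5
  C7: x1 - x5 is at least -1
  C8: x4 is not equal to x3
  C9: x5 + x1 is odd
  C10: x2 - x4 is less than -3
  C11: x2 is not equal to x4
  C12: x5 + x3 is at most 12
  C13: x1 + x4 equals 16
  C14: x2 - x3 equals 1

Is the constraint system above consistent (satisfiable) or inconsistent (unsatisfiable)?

Satisfiable

Try x1 = 7, x2 = 3, x3 = 2, x4 = 9, x5 = 8.
Check constraint 3: x3 + x5 = 10; constraint 4: x3 + x5 = 10; constraint 7: x1 - x5 = -1. The remaining constraints are straightforward to verify.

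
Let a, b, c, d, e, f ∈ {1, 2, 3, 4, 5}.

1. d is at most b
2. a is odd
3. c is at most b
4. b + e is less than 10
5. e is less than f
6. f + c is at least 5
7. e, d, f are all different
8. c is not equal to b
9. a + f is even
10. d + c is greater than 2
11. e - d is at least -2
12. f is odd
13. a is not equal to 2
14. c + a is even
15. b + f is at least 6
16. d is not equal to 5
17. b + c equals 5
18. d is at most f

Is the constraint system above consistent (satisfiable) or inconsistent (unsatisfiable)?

Take a = 3, b = 4, c = 1, d = 3, e = 4, f = 5. Then constraint 4: b + e = 8; constraint 6: f + c = 6, and every other listed constraint is also met.

Satisfiable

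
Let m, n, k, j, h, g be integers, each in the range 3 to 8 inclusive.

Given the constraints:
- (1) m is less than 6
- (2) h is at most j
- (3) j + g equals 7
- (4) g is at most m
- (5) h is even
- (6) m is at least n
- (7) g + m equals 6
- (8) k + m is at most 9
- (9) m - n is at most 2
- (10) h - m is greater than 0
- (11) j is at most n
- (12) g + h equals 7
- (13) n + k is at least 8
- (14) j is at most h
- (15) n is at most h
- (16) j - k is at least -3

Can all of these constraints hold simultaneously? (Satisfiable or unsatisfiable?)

Unsatisfiable

Constraints 2, 6, 10, and 11 give n ≤ m, m < h, h ≤ j, j ≤ n. Chaining: n ≤ m < h ≤ j ≤ n, which forces n < n — impossible.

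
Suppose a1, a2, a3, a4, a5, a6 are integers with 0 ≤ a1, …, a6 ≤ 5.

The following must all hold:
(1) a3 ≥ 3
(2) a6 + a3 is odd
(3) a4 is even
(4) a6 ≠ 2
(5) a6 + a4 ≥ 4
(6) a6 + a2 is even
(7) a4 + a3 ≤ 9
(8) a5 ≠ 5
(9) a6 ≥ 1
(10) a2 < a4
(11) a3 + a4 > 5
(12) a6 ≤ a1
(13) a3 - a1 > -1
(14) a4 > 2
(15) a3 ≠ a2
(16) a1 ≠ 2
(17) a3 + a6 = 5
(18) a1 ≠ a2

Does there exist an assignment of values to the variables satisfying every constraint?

Satisfiable

One satisfying assignment is a1 = 4, a2 = 1, a3 = 4, a4 = 4, a5 = 0, a6 = 1.
For the less obvious constraints — constraint 5: a6 + a4 = 5; constraint 7: a4 + a3 = 8; constraint 11: a3 + a4 = 8 — and the others hold by inspection.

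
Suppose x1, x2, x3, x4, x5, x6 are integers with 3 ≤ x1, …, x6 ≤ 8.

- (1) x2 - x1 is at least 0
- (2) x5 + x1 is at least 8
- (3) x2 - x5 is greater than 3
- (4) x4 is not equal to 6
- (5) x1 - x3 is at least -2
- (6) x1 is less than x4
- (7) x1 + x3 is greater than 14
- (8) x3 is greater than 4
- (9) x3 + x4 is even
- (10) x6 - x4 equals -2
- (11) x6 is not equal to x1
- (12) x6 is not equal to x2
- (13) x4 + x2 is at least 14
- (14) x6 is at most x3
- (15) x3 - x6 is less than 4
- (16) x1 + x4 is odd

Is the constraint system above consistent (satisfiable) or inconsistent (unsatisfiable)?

Satisfiable

Setting (x1, x2, x3, x4, x5, x6) = (7, 7, 8, 8, 3, 6) satisfies everything: constraint 1: x2 - x1 = 0; constraint 2: x5 + x1 = 10; constraint 3: x2 - x5 = 4, and the others follow.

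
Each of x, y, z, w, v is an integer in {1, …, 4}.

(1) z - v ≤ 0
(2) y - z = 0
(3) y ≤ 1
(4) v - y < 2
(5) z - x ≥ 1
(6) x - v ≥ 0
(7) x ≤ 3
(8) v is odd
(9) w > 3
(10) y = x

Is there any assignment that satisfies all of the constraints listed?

Constraints 1, 5, and 6 give x − v ≥ 0, v − z ≥ 0, z − x ≥ 1.
Adding all 3 inequalities: the left sides telescope to 0, and the right sides sum to 0 + 0 + 1 = 1. So 0 ≥ 1, which is false.

Unsatisfiable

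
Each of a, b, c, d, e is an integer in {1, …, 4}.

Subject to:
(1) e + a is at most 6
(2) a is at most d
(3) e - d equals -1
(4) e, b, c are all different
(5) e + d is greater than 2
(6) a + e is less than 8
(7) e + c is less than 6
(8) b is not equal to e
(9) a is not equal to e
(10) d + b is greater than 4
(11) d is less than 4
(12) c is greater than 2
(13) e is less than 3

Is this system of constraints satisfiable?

Satisfiable

Take a = 3, b = 4, c = 3, d = 3, e = 2. Then constraint 1: e + a = 5; constraint 3: e - d = -1; constraint 5: e + d = 5, and every other listed constraint is also met.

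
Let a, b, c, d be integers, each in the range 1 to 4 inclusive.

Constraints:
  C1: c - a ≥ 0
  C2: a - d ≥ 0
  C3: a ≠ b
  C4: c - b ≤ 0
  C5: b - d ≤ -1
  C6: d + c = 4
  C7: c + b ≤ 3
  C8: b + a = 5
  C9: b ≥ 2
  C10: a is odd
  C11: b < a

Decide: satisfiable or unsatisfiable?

Unsatisfiable

Constraints 1, 2, 4, and 5 give a − d ≥ 0, d − b ≥ 1, b − c ≥ 0, c − a ≥ 0.
Adding all 4 inequalities: the left sides telescope to 0, and the right sides sum to 0 + 1 + 0 + 0 = 1. So 0 ≥ 1, which is false.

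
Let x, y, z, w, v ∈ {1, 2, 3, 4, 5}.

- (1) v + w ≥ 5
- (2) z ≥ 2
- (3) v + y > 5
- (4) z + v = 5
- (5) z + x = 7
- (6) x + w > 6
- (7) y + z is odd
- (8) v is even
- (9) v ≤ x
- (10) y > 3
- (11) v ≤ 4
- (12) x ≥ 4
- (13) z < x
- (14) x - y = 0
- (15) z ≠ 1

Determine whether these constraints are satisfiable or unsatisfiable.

Take x = 4, y = 4, z = 3, w = 5, v = 2. Then constraint 1: v + w = 7; constraint 3: v + y = 6, and every other listed constraint is also met.

Satisfiable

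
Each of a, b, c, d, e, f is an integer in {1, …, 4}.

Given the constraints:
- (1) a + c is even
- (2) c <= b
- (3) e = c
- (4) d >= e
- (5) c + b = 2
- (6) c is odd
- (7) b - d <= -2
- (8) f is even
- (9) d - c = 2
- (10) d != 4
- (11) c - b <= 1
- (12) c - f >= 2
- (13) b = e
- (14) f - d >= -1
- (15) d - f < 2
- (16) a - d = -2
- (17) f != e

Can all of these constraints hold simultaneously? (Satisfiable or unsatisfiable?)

Constraints 7, 11, 12, and 14 give c − f ≥ 2, f − d ≥ -1, d − b ≥ 2, b − c ≥ -1.
Adding all 4 inequalities: the left sides telescope to 0, and the right sides sum to 2 + (-1) + 2 + (-1) = 2. So 0 ≥ 2, which is false.

Unsatisfiable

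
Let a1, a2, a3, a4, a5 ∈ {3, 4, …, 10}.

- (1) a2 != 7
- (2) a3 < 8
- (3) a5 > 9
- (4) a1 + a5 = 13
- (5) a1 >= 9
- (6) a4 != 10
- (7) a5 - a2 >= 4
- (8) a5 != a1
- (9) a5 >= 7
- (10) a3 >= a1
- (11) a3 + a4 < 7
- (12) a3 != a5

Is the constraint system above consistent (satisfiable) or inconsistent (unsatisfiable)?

From constraints 5 and 10: a3 ≥ a1 and a1 ≥ 9, so a3 ≥ 9. From constraint 2: a3 ≤ 7. But 7 < 9, so no value of a3 works.

Unsatisfiable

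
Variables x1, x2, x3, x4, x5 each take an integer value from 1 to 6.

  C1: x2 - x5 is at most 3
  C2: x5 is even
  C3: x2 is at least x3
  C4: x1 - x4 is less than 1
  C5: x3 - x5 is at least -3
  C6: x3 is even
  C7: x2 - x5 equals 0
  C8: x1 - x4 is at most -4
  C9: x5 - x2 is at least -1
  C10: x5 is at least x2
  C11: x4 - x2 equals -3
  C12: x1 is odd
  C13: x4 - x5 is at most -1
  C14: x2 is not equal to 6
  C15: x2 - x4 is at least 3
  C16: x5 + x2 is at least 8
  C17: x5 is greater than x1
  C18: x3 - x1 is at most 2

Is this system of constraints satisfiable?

Unsatisfiable

Constraints 5, 8, 9, 15, and 18 give x4 − x1 ≥ 4, x1 − x3 ≥ -2, x3 − x5 ≥ -3, x5 − x2 ≥ -1, x2 − x4 ≥ 3.
Adding all 5 inequalities: the left sides telescope to 0, and the right sides sum to 4 + (-2) + (-3) + (-1) + 3 = 1. So 0 ≥ 1, which is false.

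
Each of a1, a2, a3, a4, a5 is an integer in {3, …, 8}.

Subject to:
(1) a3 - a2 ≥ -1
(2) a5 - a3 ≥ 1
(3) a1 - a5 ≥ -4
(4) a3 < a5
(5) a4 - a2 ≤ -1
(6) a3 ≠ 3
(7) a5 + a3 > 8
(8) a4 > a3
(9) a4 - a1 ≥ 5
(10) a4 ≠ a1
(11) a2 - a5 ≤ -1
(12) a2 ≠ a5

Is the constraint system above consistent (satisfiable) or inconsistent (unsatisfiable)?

Unsatisfiable

Constraints 1, 2, 3, 5, and 9 give a1 − a5 ≥ -4, a5 − a3 ≥ 1, a3 − a2 ≥ -1, a2 − a4 ≥ 1, a4 − a1 ≥ 5.
Adding all 5 inequalities: the left sides telescope to 0, and the right sides sum to (-4) + 1 + (-1) + 1 + 5 = 2. So 0 ≥ 2, which is false.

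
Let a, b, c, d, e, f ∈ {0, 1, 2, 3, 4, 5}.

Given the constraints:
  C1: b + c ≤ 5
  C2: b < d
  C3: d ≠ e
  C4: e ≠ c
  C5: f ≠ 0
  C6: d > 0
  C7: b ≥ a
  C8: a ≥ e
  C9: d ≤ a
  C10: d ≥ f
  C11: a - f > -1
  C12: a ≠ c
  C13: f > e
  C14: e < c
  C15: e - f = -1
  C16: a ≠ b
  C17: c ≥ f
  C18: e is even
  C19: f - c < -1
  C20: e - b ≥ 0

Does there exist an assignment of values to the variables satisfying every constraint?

Unsatisfiable

Constraints 7, 9, 10, 13, and 20 give e < f, f ≤ d, d ≤ a, a ≤ b, b ≤ e. Chaining: e < f ≤ d ≤ a ≤ b ≤ e, which forces e < e — impossible.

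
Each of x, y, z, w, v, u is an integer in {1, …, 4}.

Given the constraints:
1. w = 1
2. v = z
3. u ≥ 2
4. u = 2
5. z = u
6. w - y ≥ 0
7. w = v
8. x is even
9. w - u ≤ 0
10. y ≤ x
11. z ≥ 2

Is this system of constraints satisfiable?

Constraint 1 fixes w = 1 and constraint 4 fixes u = 2. Constraints 2, 5, and 7 give w = v = z = u, so w = u. But 1 ≠ 2 — contradiction.

Unsatisfiable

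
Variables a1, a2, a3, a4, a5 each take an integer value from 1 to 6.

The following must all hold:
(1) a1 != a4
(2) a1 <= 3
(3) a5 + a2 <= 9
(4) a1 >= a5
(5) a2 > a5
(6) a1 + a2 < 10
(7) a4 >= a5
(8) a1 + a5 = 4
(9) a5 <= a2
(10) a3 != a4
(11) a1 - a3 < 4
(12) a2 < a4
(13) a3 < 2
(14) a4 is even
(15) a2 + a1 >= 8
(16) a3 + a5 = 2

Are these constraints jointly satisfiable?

Satisfiable

One satisfying assignment is a1 = 3, a2 = 5, a3 = 1, a4 = 6, a5 = 1.
For the less obvious constraints — constraint 3: a5 + a2 = 6; constraint 6: a1 + a2 = 8 — and the others hold by inspection.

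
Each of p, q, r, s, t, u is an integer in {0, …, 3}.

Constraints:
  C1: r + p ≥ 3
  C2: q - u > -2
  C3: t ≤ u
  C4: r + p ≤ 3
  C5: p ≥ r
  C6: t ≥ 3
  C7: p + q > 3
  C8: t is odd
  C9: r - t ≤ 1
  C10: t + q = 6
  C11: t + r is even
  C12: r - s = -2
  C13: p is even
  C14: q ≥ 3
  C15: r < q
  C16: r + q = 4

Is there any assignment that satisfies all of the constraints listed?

Setting (p, q, r, s, t, u) = (2, 3, 1, 3, 3, 3) satisfies everything: constraint 1: r + p = 3; constraint 2: q - u = 0; constraint 4: r + p = 3, and the others follow.

Satisfiable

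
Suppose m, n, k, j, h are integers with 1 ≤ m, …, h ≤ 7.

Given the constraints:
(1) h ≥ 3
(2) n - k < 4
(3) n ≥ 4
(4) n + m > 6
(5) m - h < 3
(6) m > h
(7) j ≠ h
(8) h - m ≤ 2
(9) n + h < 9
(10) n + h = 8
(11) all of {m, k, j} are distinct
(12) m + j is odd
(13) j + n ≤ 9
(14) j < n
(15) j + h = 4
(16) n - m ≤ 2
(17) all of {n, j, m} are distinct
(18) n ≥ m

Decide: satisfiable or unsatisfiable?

Satisfiable

Try m = 4, n = 5, k = 2, j = 1, h = 3.
Check constraint 2: n - k = 3; constraint 4: n + m = 9; constraint 5: m - h = 1. The remaining constraints are straightforward to verify.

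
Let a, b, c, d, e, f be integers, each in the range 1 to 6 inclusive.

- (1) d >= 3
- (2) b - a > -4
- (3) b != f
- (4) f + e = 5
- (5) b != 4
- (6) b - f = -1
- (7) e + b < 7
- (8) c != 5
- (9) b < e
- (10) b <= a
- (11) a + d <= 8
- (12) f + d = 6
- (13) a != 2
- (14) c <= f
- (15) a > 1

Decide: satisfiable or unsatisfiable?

One satisfying assignment is a = 3, b = 1, c = 2, d = 4, e = 3, f = 2.
For the less obvious constraints — constraint 2: b - a = -2; constraint 4: f + e = 5 — and the others hold by inspection.

Satisfiable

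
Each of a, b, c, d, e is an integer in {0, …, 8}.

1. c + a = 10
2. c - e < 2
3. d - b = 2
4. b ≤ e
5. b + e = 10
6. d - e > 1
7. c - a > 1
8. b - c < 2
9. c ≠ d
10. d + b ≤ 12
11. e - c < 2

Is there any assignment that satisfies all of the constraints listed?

Satisfiable

Take a = 4, b = 5, c = 6, d = 7, e = 5. Then constraint 1: c + a = 10; constraint 2: c - e = 1; constraint 3: d - b = 2, and every other listed constraint is also met.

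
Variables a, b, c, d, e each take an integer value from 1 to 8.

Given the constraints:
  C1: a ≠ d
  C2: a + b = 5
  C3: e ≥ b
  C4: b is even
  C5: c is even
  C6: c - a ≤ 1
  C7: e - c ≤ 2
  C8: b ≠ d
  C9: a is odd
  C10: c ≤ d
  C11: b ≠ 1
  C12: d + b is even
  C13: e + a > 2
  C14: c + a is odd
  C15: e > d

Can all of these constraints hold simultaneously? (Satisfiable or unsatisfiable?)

Satisfiable

Take a = 1, b = 4, c = 2, d = 2, e = 4. Then constraint 2: a + b = 5; constraint 6: c - a = 1; constraint 7: e - c = 2, and every other listed constraint is also met.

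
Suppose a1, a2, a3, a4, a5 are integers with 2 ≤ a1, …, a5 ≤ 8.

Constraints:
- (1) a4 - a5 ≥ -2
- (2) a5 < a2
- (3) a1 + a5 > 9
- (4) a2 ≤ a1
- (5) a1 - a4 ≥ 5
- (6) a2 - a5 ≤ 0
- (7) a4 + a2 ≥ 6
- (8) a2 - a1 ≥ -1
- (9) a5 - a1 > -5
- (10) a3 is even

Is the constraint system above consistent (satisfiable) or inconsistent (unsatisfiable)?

Constraints 1, 5, 6, and 8 give a5 − a2 ≥ 0, a2 − a1 ≥ -1, a1 − a4 ≥ 5, a4 − a5 ≥ -2.
Adding all 4 inequalities: the left sides telescope to 0, and the right sides sum to 0 + (-1) + 5 + (-2) = 2. So 0 ≥ 2, which is false.

Unsatisfiable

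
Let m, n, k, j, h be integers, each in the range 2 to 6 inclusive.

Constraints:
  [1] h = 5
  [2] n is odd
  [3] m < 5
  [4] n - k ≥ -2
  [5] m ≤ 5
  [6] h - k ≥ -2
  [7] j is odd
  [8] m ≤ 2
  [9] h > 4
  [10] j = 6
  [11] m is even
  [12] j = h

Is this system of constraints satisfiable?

Constraint 10 fixes j = 6 and constraint 1 fixes h = 5, but constraint 12 requires j = h. Since 6 ≠ 5, contradiction.

Unsatisfiable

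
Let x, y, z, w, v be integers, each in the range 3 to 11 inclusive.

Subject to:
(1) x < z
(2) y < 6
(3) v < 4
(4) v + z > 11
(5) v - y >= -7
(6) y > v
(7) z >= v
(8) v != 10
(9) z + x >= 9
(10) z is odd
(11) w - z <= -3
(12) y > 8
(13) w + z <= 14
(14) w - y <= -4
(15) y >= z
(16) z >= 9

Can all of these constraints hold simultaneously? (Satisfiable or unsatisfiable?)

From constraints 15 and 16: y ≥ z and z ≥ 9, so y ≥ 9. From constraint 2: y ≤ 5. But 5 < 9, so no value of y works.

Unsatisfiable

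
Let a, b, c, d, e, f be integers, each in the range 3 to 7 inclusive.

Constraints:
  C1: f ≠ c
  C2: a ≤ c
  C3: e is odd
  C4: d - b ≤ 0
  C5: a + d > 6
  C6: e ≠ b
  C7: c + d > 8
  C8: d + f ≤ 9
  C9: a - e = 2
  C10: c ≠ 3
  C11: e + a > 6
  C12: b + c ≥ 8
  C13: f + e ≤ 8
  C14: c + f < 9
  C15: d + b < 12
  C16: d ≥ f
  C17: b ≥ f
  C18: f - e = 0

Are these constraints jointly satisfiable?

Try a = 5, b = 6, c = 5, d = 4, e = 3, f = 3.
Check constraint 4: d - b = -2; constraint 5: a + d = 9; constraint 7: c + d = 9. The remaining constraints are straightforward to verify.

Satisfiable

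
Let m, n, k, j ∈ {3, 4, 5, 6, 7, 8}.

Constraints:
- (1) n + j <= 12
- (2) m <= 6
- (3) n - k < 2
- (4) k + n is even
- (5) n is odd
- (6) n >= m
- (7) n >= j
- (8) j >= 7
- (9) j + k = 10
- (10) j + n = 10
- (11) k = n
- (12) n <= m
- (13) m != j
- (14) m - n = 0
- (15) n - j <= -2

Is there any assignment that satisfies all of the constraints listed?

From constraints 7 and 8: n ≥ j and j ≥ 7, so n ≥ 7. From constraints 2 and 12: n ≤ m and m ≤ 6, so n ≤ 6. But 6 < 7, so no value of n works.

Unsatisfiable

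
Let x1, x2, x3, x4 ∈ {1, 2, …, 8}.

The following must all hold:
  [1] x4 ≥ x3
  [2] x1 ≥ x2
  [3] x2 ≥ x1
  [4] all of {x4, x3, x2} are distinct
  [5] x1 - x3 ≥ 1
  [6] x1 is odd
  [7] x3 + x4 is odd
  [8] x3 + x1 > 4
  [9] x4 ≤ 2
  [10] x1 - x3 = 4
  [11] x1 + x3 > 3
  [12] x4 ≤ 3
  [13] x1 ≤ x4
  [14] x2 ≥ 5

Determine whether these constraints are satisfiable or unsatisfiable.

Unsatisfiable

From constraints 2 and 14: x1 ≥ x2 and x2 ≥ 5, so x1 ≥ 5. From constraints 9 and 13: x1 ≤ x4 and x4 ≤ 2, so x1 ≤ 2. But 2 < 5, so no value of x1 works.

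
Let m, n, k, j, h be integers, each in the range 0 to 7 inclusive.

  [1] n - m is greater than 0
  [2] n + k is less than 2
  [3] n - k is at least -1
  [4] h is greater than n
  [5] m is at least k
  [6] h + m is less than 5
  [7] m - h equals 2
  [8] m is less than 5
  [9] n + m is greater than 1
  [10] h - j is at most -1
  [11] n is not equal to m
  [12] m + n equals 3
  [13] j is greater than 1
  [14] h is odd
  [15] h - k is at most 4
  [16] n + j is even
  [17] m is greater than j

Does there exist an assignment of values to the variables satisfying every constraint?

Unsatisfiable

Constraints 1, 4, 10, and 17 give h < j, j < m, m < n, n < h. Chaining: h < j < m < n < h, which forces h < h — impossible.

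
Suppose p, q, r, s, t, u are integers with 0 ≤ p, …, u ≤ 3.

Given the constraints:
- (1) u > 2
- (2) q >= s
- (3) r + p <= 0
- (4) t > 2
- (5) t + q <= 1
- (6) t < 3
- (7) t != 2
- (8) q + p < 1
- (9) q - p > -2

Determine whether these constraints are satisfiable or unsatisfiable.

Unsatisfiable

From constraint 4: t ≥ 3. From constraint 6: t ≤ 2. But 2 < 3, so no value of t works.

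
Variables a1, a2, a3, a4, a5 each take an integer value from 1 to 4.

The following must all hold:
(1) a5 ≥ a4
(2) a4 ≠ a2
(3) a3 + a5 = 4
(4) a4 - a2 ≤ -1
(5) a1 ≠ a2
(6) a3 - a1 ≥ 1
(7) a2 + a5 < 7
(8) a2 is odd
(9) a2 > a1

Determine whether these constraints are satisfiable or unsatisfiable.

Satisfiable

Try a1 = 1, a2 = 3, a3 = 2, a4 = 2, a5 = 2.
Check constraint 3: a3 + a5 = 4; constraint 4: a4 - a2 = -1; constraint 6: a3 - a1 = 1. The remaining constraints are straightforward to verify.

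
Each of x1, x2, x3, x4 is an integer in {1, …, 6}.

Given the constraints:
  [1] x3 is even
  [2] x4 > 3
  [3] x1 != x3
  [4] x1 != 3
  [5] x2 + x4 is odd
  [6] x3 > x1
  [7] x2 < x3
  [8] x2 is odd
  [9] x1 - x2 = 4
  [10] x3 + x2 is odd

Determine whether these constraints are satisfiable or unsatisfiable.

One satisfying assignment is x1 = 5, x2 = 1, x3 = 6, x4 = 4.
For the less obvious constraints — constraint 1: x3 = 6 is even; constraint 9: x1 - x2 = 4 — and the others hold by inspection.

Satisfiable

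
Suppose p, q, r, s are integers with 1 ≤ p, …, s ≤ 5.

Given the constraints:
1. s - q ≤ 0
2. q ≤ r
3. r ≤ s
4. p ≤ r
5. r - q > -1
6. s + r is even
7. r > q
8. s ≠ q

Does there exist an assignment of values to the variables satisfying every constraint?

Constraints 1, 3, and 7 give s ≤ q, q < r, r ≤ s. Chaining: s ≤ q < r ≤ s, which forces s < s — impossible.

Unsatisfiable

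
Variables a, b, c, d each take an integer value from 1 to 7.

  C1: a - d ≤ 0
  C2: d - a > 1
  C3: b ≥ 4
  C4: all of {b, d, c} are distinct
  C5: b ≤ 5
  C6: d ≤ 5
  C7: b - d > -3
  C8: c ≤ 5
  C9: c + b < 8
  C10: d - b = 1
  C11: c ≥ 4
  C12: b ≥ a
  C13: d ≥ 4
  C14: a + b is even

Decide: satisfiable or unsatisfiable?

Unsatisfiable

Constraints 3, 5, 6, 8, 11, and 13 confine each of b, d, c to the 2 values {4, 5}.
Constraint 4 requires all 3 of them to be distinct, but only 2 values are available — impossible by the pigeonhole principle.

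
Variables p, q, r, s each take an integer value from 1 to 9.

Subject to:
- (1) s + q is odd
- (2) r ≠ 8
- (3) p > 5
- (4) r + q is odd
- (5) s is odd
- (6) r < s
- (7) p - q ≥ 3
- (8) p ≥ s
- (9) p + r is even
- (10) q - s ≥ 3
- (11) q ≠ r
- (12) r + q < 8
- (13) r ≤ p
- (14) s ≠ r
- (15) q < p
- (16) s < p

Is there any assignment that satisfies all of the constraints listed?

Try p = 9, q = 6, r = 1, s = 3.
Check constraint 7: p - q = 3; constraint 10: q - s = 3. The remaining constraints are straightforward to verify.

Satisfiable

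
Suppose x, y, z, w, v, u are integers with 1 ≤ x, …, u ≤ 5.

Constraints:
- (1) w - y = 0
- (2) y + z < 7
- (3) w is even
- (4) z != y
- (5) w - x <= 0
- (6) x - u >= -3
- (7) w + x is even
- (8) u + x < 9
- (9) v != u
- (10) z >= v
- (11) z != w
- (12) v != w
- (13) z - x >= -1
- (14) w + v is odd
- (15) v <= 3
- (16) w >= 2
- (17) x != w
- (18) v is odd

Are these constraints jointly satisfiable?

Satisfiable

Take x = 4, y = 2, z = 4, w = 2, v = 1, u = 4. Then constraint 1: w - y = 0; constraint 2: y + z = 6, and every other listed constraint is also met.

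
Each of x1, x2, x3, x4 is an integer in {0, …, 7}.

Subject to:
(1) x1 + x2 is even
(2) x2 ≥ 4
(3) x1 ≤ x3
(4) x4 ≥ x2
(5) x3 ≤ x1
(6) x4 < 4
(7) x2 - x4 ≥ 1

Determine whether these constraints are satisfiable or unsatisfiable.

From constraints 2 and 4: x4 ≥ x2 and x2 ≥ 4, so x4 ≥ 4. From constraint 6: x4 ≤ 3. But 3 < 4, so no value of x4 works.

Unsatisfiable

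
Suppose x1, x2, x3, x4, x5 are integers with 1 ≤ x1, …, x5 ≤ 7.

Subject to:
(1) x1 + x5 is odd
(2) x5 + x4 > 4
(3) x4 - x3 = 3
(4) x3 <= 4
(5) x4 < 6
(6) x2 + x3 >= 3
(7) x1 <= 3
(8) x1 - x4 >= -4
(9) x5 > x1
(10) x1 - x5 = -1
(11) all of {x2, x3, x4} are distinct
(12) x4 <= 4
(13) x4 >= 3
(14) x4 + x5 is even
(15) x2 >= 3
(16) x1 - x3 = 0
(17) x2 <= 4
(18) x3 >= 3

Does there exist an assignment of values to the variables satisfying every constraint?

Constraints 4, 12, 13, 15, 17, and 18 confine each of x2, x3, x4 to the 2 values {3, 4}.
Constraint 11 requires all 3 of them to be distinct, but only 2 values are available — impossible by the pigeonhole principle.

Unsatisfiable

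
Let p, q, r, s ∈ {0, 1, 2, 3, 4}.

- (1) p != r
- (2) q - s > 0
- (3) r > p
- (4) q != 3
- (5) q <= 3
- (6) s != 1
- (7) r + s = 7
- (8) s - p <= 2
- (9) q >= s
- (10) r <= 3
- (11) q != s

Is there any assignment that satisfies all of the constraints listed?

Unsatisfiable

From constraint 10: r ≤ 3. From constraints 5 and 9: s ≤ q ≤ 3. Hence r + s ≤ 6. But constraint 7 requires r + s = 7, and 7 > 6. Contradiction.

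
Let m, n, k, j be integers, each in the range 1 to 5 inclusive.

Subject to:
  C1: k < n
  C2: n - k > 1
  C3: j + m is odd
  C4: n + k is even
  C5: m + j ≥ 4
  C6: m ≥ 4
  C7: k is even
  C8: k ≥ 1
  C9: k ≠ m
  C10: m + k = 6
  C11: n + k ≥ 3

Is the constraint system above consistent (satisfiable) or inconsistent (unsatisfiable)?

Satisfiable

One satisfying assignment is m = 4, n = 4, k = 2, j = 1.
For the less obvious constraints — constraint 2: n - k = 2; constraint 5: m + j = 5; constraint 10: m + k = 6 — and the others hold by inspection.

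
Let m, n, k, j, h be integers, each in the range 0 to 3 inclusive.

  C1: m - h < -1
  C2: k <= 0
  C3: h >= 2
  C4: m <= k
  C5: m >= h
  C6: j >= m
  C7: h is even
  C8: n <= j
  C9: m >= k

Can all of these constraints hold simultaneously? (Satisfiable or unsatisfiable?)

From constraints 3 and 5: m ≥ h and h ≥ 2, so m ≥ 2. From constraints 2 and 4: m ≤ k and k ≤ 0, so m ≤ 0. But 0 < 2, so no value of m works.

Unsatisfiable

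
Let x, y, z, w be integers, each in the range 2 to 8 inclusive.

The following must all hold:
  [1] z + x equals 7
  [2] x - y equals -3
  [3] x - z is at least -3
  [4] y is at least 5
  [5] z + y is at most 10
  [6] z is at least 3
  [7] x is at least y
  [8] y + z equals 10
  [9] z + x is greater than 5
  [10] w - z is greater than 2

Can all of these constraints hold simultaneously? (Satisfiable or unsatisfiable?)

Unsatisfiable

From constraint 6: z ≥ 3. From constraints 4 and 7: x ≥ y ≥ 5. Hence z + x ≥ 8. But constraint 1 requires z + x = 7, and 7 < 8. Contradiction.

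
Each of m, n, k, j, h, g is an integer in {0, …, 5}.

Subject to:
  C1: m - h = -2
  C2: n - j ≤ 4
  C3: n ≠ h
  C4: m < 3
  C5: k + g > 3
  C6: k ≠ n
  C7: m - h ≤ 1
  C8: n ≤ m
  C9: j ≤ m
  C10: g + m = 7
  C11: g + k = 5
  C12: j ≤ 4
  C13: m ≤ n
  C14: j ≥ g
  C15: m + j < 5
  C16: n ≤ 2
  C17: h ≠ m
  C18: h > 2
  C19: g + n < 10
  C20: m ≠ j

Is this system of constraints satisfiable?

Unsatisfiable

From constraints 12 and 14: g ≤ j ≤ 4. From constraints 13 and 16: m ≤ n ≤ 2. Hence g + m ≤ 6. But constraint 10 requires g + m = 7, and 7 > 6. Contradiction.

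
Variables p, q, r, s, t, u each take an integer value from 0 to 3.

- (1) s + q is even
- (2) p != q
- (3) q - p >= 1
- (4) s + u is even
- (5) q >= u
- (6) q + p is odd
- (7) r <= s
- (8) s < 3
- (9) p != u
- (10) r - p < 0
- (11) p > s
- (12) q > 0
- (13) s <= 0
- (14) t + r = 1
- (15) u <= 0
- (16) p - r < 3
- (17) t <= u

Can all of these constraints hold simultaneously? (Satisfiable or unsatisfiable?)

Unsatisfiable

From constraints 15 and 17: t ≤ u ≤ 0. From constraints 7 and 13: r ≤ s ≤ 0. Hence t + r ≤ 0. But constraint 14 requires t + r = 1, and 1 > 0. Contradiction.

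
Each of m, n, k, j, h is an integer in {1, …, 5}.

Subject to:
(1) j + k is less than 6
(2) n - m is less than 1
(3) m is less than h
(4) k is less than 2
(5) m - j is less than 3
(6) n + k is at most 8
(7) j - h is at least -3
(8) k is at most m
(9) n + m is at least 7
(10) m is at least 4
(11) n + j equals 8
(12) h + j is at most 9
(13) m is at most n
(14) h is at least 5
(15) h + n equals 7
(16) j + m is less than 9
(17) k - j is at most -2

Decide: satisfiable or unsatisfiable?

From constraint 14: h ≥ 5. From constraints 10 and 13: n ≥ m ≥ 4. Hence h + n ≥ 9. But constraint 15 requires h + n = 7, and 7 < 9. Contradiction.

Unsatisfiable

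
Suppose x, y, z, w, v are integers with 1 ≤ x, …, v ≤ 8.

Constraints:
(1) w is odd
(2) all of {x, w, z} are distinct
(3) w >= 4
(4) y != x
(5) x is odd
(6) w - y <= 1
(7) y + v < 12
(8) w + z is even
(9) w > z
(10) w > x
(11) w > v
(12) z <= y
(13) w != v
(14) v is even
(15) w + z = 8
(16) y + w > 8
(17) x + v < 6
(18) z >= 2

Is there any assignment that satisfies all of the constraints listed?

The assignment x = 1, y = 5, z = 3, w = 5, v = 4 works:
  constraint 6 holds since w - y = 0.
  constraint 7 holds since y + v = 9.
  constraint 15 holds since w + z = 8.
The rest check out directly.

Satisfiable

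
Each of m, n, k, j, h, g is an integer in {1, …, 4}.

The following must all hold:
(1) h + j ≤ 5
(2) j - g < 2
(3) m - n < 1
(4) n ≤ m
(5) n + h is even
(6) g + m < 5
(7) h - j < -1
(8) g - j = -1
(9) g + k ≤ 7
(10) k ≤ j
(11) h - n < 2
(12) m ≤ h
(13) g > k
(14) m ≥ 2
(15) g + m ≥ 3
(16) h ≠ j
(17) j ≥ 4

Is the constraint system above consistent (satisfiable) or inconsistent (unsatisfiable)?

From constraints 12 and 14: h ≥ m ≥ 2. From constraint 17: j ≥ 4. Hence h + j ≥ 6. But constraint 1 requires h + j ≤ 5, and 5 < 6. Contradiction.

Unsatisfiable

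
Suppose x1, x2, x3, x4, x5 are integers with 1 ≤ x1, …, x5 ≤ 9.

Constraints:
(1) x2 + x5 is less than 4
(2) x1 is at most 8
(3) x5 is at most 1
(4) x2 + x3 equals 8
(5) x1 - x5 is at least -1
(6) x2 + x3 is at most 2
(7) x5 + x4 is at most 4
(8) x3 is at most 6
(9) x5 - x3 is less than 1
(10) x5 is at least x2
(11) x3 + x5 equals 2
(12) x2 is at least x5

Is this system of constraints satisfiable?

From constraints 3 and 10: x2 ≤ x5 ≤ 1. From constraint 8: x3 ≤ 6. Hence x2 + x3 ≤ 7. But constraint 4 requires x2 + x3 = 8, and 8 > 7. Contradiction.

Unsatisfiable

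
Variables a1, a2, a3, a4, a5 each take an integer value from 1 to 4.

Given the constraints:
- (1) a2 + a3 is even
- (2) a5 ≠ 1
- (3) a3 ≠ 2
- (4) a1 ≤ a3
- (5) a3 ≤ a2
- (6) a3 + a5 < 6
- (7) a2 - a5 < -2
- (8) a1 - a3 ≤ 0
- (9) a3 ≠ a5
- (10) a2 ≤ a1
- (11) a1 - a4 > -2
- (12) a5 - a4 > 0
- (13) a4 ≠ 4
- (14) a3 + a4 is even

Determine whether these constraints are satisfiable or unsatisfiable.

Satisfiable

Try a1 = 1, a2 = 1, a3 = 1, a4 = 1, a5 = 4.
Check constraint 6: a3 + a5 = 5; constraint 7: a2 - a5 = -3. The remaining constraints are straightforward to verify.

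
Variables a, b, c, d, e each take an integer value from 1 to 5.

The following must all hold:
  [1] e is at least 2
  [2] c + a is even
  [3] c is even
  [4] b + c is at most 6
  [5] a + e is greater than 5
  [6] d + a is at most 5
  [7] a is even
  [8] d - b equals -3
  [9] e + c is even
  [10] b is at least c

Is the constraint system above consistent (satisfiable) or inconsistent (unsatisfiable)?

Satisfiable

Setting (a, b, c, d, e) = (4, 4, 2, 1, 4) satisfies everything: constraint 4: b + c = 6; constraint 5: a + e = 8; constraint 6: d + a = 5, and the others follow.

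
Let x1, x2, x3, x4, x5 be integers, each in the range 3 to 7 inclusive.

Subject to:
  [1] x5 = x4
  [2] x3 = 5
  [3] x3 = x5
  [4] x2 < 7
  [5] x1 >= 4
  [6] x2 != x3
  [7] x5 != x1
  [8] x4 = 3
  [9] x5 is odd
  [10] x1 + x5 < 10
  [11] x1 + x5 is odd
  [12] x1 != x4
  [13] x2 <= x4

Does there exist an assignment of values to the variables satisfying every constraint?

Unsatisfiable

Constraint 2 fixes x3 = 5 and constraint 8 fixes x4 = 3. Constraints 1 and 3 give x3 = x5 = x4, so x3 = x4. But 5 ≠ 3 — contradiction.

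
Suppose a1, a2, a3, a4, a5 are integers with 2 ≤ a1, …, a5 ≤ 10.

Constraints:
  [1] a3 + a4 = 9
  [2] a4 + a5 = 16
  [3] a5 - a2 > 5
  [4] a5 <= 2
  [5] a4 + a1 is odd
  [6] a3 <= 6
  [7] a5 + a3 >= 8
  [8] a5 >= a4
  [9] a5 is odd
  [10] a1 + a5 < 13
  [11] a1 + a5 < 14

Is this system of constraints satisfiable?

From constraint 6: a3 ≤ 6. From constraints 4 and 8: a4 ≤ a5 ≤ 2. Hence a3 + a4 ≤ 8. But constraint 1 requires a3 + a4 = 9, and 9 > 8. Contradiction.

Unsatisfiable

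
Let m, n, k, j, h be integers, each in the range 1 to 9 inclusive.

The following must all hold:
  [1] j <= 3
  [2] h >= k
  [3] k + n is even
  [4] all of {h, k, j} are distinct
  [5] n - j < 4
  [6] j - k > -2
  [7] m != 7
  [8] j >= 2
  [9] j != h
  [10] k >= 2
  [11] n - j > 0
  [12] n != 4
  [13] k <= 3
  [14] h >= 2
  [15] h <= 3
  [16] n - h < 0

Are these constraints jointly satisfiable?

Unsatisfiable

Constraints 1, 8, 10, 13, 14, and 15 confine each of h, k, j to the 2 values {2, 3}.
Constraint 4 requires all 3 of them to be distinct, but only 2 values are available — impossible by the pigeonhole principle.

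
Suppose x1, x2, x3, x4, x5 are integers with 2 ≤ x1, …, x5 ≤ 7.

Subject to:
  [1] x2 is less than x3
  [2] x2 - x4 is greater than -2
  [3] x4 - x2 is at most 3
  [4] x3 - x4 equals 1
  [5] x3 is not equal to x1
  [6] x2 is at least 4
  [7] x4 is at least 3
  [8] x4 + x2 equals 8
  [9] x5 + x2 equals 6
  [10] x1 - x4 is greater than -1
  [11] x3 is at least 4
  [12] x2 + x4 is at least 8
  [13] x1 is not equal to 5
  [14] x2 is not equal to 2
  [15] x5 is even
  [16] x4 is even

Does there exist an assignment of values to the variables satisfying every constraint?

Satisfiable

The assignment x1 = 4, x2 = 4, x3 = 5, x4 = 4, x5 = 2 works:
  constraint 2 holds since x2 - x4 = 0.
  constraint 3 holds since x4 - x2 = 0.
The rest check out directly.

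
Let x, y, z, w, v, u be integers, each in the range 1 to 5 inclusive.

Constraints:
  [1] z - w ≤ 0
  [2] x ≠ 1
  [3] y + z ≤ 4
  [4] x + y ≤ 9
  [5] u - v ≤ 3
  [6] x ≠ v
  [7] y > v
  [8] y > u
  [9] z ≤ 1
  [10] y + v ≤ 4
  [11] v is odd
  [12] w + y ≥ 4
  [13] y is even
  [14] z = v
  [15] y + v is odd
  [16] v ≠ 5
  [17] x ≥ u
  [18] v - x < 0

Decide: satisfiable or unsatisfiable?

Setting (x, y, z, w, v, u) = (4, 2, 1, 2, 1, 1) satisfies everything: constraint 1: z - w = -1; constraint 3: y + z = 3; constraint 4: x + y = 6, and the others follow.

Satisfiable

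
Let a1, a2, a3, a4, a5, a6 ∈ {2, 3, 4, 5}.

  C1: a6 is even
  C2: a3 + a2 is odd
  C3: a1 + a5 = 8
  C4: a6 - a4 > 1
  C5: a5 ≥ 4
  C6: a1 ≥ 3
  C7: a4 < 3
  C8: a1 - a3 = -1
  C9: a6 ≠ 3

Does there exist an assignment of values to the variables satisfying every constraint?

The assignment a1 = 3, a2 = 3, a3 = 4, a4 = 2, a5 = 5, a6 = 4 works:
  constraint 3 holds since a1 + a5 = 8.
  constraint 4 holds since a6 - a4 = 2.
The rest check out directly.

Satisfiable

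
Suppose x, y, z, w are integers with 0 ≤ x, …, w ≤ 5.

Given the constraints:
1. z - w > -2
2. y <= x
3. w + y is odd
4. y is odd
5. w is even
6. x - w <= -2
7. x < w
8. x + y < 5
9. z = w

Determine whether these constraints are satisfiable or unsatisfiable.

Satisfiable

Try x = 2, y = 1, z = 4, w = 4.
Check constraint 1: z - w = 0; constraint 6: x - w = -2; constraint 8: x + y = 3. The remaining constraints are straightforward to verify.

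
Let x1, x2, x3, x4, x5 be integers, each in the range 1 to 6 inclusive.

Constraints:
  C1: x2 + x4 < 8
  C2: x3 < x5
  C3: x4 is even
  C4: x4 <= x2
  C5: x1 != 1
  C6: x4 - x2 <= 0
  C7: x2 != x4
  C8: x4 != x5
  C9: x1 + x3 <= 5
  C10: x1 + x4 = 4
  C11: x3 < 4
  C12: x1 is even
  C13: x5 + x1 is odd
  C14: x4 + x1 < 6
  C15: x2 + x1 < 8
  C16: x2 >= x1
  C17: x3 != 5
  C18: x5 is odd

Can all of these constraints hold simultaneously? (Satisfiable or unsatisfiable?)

Setting (x1, x2, x3, x4, x5) = (2, 5, 2, 2, 5) satisfies everything: constraint 1: x2 + x4 = 7; constraint 6: x4 - x2 = -3, and the others follow.

Satisfiable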